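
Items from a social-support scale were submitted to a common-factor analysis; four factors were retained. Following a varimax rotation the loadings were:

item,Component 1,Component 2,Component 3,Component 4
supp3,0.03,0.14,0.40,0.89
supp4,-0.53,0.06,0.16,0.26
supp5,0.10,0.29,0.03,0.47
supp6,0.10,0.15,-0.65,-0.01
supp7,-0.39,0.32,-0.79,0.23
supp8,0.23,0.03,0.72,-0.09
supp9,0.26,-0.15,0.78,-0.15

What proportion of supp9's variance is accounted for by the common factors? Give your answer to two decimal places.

0.72

h² = 0.26² + (-0.15)² + 0.78² + (-0.15)² = 0.0676 + 0.0225 + 0.6084 + 0.0225 = 0.7210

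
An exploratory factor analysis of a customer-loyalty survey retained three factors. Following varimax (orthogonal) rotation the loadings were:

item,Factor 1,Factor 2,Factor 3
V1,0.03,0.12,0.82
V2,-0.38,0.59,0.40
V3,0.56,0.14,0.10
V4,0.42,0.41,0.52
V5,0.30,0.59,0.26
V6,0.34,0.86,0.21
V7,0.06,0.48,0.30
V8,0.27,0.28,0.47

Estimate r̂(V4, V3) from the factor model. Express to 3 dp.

0.345

r̂ = Σ λ_i·λ_j across factors = (0.42)(0.56) + (0.41)(0.14) + (0.52)(0.10)
  = +0.2352 +0.0574 +0.0520 = 0.3446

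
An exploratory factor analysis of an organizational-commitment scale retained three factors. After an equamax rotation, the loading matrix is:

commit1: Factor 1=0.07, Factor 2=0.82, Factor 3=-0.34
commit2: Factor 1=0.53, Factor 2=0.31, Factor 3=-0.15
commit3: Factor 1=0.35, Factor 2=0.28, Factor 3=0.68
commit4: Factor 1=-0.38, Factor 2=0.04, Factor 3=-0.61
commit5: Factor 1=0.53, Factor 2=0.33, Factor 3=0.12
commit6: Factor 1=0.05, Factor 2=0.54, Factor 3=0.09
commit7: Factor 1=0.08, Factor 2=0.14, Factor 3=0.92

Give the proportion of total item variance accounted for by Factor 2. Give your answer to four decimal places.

0.1812

SS loadings for Factor 2 = 0.82² + 0.31² + 0.28² + 0.04² + 0.33² + 0.54² + 0.14² = 1.2686
Proportion of variance = 1.2686 / 7 = 0.1812.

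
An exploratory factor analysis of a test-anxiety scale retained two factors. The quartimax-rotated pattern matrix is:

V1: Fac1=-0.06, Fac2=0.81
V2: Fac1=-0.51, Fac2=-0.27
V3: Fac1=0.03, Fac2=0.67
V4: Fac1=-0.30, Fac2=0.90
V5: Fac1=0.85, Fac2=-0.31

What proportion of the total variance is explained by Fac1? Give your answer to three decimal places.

0.215

SS loadings for Fac1 = (-0.06)² + (-0.51)² + 0.03² + (-0.30)² + 0.85² = 1.0771
Proportion of variance = 1.0771 / 5 = 0.2154.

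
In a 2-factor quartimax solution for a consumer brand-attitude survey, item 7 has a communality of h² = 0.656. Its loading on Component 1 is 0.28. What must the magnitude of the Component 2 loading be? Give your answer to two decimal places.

Under orthogonal rotation h² = Σλ², so λ_Component 2² = h² − (0.0784) = 0.656 − 0.0784 = 0.5776.
|λ| = √0.5776 = 0.7600.

0.76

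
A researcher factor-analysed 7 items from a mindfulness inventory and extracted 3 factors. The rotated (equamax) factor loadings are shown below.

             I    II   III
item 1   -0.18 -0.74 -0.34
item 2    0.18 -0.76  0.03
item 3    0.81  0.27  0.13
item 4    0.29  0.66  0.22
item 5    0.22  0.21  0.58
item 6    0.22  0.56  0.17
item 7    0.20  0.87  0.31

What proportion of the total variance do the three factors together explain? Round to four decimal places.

0.6190

Communalities: 0.6956, 0.6109, 0.7459, 0.5681, 0.4289, 0.3909, 0.8930; Σh² = 4.3333.
Total variance with 7 standardized items is 7, so the solution explains 4.3333/7 = 0.6190.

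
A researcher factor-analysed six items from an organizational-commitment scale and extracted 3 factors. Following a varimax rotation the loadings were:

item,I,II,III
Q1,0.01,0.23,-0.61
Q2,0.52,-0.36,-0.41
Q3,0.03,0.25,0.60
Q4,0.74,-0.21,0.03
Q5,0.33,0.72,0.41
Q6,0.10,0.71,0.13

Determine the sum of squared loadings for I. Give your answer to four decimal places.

SS loadings for I = 0.01² + 0.52² + 0.03² + 0.74² + 0.33² + 0.10² = 0.0001 + 0.2704 + 0.0009 + 0.5476 + 0.1089 + 0.0100 = 0.9379

0.9379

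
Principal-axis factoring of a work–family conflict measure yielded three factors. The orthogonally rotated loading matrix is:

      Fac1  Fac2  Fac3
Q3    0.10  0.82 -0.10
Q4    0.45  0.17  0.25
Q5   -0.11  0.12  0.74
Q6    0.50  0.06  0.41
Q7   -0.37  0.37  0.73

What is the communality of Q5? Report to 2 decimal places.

h² = (-0.11)² + 0.12² + 0.74² = 0.0121 + 0.0144 + 0.5476 = 0.5741

0.57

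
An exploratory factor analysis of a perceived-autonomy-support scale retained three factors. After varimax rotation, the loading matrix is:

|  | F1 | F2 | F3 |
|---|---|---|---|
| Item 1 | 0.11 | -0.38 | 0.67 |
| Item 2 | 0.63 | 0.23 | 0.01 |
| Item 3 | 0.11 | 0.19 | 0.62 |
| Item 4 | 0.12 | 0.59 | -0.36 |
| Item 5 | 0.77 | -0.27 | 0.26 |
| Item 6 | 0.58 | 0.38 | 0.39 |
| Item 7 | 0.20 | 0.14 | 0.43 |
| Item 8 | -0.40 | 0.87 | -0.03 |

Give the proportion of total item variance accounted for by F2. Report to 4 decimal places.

0.1969

SS loadings for F2 = (-0.38)² + 0.23² + 0.19² + 0.59² + (-0.27)² + 0.38² + 0.14² + 0.87² = 1.5753
Proportion of variance = 1.5753 / 8 = 0.1969.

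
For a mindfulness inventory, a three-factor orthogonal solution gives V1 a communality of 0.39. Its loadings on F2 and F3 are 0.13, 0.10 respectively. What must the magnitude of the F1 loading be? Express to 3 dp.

0.603

Under orthogonal rotation h² = Σλ², so λ_F1² = h² − (0.0269) = 0.39 − 0.0269 = 0.3631.
|λ| = √0.3631 = 0.6026.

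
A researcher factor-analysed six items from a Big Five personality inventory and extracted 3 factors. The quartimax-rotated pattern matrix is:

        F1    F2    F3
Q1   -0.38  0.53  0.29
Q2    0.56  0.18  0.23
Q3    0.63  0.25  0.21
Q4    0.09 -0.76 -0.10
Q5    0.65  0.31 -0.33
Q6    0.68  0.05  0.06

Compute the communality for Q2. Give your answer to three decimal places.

h² = 0.56² + 0.18² + 0.23² = 0.3136 + 0.0324 + 0.0529 = 0.3989

0.399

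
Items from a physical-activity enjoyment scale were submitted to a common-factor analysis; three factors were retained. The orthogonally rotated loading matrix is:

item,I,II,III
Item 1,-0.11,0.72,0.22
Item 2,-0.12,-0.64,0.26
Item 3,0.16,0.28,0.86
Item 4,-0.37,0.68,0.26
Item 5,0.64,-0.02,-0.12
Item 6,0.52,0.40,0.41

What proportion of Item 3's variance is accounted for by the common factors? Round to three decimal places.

0.844

h² = 0.16² + 0.28² + 0.86² = 0.0256 + 0.0784 + 0.7396 = 0.8436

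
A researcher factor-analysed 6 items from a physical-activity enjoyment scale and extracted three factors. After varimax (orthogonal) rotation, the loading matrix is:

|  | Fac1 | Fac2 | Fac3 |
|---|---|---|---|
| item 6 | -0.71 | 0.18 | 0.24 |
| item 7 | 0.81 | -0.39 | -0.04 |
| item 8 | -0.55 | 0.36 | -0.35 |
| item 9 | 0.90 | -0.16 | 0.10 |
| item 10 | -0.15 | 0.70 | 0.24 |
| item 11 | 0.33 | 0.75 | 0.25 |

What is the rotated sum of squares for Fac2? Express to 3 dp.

1.392

SS loadings for Fac2 = 0.18² + (-0.39)² + 0.36² + (-0.16)² + 0.70² + 0.75² = 0.0324 + 0.1521 + 0.1296 + 0.0256 + 0.4900 + 0.5625 = 1.3922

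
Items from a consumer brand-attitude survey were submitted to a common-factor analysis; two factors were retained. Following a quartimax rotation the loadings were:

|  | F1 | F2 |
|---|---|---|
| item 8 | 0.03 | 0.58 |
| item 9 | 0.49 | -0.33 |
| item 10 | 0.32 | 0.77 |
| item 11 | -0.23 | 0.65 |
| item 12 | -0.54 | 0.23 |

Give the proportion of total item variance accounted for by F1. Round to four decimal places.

SS loadings for F1 = 0.03² + 0.49² + 0.32² + (-0.23)² + (-0.54)² = 0.6879
Proportion of variance = 0.6879 / 5 = 0.1376.

0.1376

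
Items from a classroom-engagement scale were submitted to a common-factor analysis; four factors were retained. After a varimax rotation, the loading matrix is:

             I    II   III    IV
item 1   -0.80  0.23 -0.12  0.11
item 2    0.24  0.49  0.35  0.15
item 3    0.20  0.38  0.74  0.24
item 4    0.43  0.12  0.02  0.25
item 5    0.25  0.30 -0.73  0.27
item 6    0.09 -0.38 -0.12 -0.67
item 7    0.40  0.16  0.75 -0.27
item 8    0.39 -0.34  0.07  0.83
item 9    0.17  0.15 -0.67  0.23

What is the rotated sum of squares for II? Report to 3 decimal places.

SS loadings for II = 0.23² + 0.49² + 0.38² + 0.12² + 0.30² + (-0.38)² + 0.16² + (-0.34)² + 0.15² = 0.0529 + 0.2401 + 0.1444 + 0.0144 + 0.0900 + 0.1444 + 0.0256 + 0.1156 + 0.0225 = 0.8499

0.850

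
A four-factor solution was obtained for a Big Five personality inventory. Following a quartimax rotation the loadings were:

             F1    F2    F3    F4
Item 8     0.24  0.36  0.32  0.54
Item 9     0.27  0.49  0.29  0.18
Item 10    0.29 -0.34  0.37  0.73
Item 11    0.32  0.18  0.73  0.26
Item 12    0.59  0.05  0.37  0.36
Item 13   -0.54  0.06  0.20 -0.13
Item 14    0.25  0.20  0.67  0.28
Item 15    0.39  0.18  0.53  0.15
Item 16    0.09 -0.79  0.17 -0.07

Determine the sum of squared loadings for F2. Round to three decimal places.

1.220

SS loadings for F2 = 0.36² + 0.49² + (-0.34)² + 0.18² + 0.05² + 0.06² + 0.20² + 0.18² + (-0.79)² = 0.1296 + 0.2401 + 0.1156 + 0.0324 + 0.0025 + 0.0036 + 0.0400 + 0.0324 + 0.6241 = 1.2203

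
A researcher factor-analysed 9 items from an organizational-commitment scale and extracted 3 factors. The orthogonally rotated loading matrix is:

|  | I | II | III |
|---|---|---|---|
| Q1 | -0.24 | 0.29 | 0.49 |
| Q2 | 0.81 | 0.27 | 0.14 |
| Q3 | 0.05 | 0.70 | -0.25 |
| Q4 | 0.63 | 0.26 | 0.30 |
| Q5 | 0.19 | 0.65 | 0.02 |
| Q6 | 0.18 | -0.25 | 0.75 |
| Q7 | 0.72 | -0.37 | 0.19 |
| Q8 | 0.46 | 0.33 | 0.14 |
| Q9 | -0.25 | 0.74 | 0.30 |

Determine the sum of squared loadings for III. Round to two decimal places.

SS loadings for III = 0.49² + 0.14² + (-0.25)² + 0.30² + 0.02² + 0.75² + 0.19² + 0.14² + 0.30² = 0.2401 + 0.0196 + 0.0625 + 0.0900 + 0.0004 + 0.5625 + 0.0361 + 0.0196 + 0.0900 = 1.1208

1.12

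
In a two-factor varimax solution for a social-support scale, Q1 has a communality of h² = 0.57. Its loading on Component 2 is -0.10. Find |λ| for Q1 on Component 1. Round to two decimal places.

Under orthogonal rotation h² = Σλ², so λ_Component 1² = h² − (0.0100) = 0.57 − 0.0100 = 0.5600.
|λ| = √0.5600 = 0.7483.

0.75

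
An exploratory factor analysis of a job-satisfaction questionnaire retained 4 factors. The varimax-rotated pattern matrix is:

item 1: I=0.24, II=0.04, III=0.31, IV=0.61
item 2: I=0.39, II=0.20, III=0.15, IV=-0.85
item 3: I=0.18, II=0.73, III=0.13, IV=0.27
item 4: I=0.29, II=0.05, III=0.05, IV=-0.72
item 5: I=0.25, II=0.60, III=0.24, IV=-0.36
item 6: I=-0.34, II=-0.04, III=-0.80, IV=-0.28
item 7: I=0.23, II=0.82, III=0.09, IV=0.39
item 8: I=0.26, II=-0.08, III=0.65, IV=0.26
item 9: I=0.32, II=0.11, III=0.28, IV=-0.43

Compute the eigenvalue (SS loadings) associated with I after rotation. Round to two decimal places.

SS loadings for I = 0.24² + 0.39² + 0.18² + 0.29² + 0.25² + (-0.34)² + 0.23² + 0.26² + 0.32² = 0.0576 + 0.1521 + 0.0324 + 0.0841 + 0.0625 + 0.1156 + 0.0529 + 0.0676 + 0.1024 = 0.7272

0.73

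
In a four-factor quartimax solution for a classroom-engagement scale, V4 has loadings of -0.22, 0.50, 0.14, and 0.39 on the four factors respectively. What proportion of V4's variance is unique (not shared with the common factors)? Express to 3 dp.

0.530

h² = (-0.22)² + 0.50² + 0.14² + 0.39² = 0.0484 + 0.2500 + 0.0196 + 0.1521 = 0.4701
Uniqueness u² = 1 − h² = 1 − 0.4701 = 0.5299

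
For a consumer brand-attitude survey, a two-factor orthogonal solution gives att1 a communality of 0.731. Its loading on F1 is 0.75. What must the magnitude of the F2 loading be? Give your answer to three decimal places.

0.410

Under orthogonal rotation h² = Σλ², so λ_F2² = h² − (0.5625) = 0.731 − 0.5625 = 0.1685.
|λ| = √0.1685 = 0.4105.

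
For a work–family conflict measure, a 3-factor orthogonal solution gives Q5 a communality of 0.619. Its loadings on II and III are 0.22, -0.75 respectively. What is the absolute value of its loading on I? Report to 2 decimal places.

0.09

Under orthogonal rotation h² = Σλ², so λ_I² = h² − (0.6109) = 0.619 − 0.6109 = 0.0081.
|λ| = √0.0081 = 0.0900.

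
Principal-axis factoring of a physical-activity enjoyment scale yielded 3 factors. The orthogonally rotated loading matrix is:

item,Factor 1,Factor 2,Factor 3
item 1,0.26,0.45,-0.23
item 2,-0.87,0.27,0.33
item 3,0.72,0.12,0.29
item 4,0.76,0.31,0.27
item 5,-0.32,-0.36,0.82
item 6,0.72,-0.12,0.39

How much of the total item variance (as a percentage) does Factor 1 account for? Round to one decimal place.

SS loadings for Factor 1 = 0.26² + (-0.87)² + 0.72² + 0.76² + (-0.32)² + 0.72² = 2.5413
With 6 standardized items, total variance = 6. Proportion = 2.5413/6 = 0.4236 → 42.36%.

42.4%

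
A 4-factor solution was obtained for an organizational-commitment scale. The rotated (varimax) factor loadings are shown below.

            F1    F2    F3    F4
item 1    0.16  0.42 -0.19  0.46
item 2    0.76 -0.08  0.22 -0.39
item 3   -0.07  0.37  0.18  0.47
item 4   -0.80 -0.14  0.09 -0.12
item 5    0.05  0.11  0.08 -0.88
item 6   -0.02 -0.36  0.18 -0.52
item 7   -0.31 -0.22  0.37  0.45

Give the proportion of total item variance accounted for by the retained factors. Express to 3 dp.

Communalities: 0.4497, 0.7845, 0.3951, 0.6821, 0.7954, 0.4328, 0.4839; Σh² = 4.0235.
Total variance with 7 standardized items is 7, so the solution explains 4.0235/7 = 0.5748.

0.575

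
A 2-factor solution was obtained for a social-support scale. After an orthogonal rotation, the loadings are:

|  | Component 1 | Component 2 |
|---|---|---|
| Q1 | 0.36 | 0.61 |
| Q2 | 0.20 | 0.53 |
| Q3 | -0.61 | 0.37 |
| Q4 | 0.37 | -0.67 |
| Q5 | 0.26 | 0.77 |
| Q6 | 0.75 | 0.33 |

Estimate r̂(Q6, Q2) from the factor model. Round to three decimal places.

r̂ = Σ λ_i·λ_j across factors = (0.75)(0.20) + (0.33)(0.53)
  = +0.1500 +0.1749 = 0.3249

0.325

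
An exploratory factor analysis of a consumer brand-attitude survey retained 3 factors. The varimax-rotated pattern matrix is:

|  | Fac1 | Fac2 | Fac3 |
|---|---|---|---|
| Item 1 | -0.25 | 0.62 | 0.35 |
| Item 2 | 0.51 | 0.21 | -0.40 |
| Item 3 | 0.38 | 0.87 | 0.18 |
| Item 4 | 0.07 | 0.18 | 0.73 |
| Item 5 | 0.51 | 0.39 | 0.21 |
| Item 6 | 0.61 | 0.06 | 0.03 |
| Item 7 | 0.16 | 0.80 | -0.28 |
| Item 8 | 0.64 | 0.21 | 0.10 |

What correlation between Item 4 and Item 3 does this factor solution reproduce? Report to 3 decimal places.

r̂ = Σ λ_i·λ_j across factors = (0.07)(0.38) + (0.18)(0.87) + (0.73)(0.18)
  = +0.0266 +0.1566 +0.1314 = 0.3146

0.315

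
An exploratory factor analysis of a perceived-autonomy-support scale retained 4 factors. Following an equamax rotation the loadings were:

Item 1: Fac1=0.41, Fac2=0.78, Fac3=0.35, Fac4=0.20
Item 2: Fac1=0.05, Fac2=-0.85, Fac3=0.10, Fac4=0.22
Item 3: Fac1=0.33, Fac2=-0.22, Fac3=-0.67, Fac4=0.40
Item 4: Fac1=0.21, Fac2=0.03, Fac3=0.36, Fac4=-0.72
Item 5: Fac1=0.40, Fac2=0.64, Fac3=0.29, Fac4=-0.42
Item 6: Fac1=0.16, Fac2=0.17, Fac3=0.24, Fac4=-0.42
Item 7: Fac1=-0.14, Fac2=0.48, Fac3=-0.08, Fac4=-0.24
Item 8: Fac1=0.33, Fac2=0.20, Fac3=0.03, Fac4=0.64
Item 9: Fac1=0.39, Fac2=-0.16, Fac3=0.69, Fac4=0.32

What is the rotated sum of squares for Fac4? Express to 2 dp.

SS loadings for Fac4 = 0.20² + 0.22² + 0.40² + (-0.72)² + (-0.42)² + (-0.42)² + (-0.24)² + 0.64² + 0.32² = 0.0400 + 0.0484 + 0.1600 + 0.5184 + 0.1764 + 0.1764 + 0.0576 + 0.4096 + 0.1024 = 1.6892

1.69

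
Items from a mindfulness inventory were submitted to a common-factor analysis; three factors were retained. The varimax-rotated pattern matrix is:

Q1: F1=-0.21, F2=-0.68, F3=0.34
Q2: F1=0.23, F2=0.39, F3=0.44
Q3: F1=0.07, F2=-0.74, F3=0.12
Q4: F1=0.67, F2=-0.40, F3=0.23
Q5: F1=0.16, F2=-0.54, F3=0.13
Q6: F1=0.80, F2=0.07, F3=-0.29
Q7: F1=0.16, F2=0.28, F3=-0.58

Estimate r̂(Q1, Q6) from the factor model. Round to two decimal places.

-0.31

r̂ = Σ λ_i·λ_j across factors = (-0.21)(0.80) + (-0.68)(0.07) + (0.34)(-0.29)
  = -0.1680 -0.0476 -0.0986 = -0.3142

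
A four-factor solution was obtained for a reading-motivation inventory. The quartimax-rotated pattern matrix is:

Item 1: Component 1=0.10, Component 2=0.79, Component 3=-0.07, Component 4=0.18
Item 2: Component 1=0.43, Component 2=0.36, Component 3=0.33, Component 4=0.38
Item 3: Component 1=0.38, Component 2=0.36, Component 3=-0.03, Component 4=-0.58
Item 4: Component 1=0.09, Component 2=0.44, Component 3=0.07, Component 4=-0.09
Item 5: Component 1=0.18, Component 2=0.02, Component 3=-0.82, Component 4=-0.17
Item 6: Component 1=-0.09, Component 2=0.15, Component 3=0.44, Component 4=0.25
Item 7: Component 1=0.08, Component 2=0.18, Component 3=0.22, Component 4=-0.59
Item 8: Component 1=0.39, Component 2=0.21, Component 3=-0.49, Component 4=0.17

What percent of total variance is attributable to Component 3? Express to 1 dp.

SS loadings for Component 3 = (-0.07)² + 0.33² + (-0.03)² + 0.07² + (-0.82)² + 0.44² + 0.22² + (-0.49)² = 1.2741
With 8 standardized items, total variance = 8. Proportion = 1.2741/8 = 0.1593 → 15.93%.

15.9%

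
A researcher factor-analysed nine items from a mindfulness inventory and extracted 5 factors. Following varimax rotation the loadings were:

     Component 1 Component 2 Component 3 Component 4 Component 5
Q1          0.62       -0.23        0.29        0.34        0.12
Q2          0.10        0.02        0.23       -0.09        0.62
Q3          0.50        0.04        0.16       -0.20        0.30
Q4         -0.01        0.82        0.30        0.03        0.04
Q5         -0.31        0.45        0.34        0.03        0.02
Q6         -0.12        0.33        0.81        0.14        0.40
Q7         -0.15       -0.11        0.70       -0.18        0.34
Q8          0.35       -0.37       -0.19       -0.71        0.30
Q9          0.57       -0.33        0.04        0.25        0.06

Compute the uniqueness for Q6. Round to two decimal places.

0.04

h² = (-0.12)² + 0.33² + 0.81² + 0.14² + 0.40² = 0.0144 + 0.1089 + 0.6561 + 0.0196 + 0.1600 = 0.9590
Uniqueness u² = 1 − h² = 1 − 0.9590 = 0.0410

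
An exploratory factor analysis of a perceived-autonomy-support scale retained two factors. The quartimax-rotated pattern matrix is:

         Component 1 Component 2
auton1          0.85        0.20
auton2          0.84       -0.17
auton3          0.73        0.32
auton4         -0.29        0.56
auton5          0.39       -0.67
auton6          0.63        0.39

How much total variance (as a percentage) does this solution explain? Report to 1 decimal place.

SS loadings by factor: 2.5941, 1.0859; total = 3.6800.
Total variance with 6 standardized items is 6, so the solution explains 3.6800/6 = 0.6133 = 61.33%.

61.3%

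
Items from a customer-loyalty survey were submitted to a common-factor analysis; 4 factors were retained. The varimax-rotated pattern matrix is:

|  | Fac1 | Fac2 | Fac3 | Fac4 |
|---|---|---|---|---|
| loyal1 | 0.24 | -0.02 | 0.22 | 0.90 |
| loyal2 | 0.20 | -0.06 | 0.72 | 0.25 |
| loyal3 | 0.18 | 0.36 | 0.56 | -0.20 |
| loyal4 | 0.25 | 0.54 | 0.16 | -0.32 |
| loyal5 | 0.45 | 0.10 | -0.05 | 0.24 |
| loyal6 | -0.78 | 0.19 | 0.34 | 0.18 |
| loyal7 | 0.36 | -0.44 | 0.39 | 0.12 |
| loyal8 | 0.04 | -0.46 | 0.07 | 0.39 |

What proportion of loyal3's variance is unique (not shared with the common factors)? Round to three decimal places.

h² = 0.18² + 0.36² + 0.56² + (-0.20)² = 0.0324 + 0.1296 + 0.3136 + 0.0400 = 0.5156
Uniqueness u² = 1 − h² = 1 − 0.5156 = 0.4844

0.484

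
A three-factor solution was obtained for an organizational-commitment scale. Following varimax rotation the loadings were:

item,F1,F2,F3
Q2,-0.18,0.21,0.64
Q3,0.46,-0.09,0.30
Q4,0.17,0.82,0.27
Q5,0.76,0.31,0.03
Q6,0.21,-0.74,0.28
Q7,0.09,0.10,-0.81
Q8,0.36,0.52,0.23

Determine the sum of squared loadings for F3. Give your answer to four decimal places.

1.3608

SS loadings for F3 = 0.64² + 0.30² + 0.27² + 0.03² + 0.28² + (-0.81)² + 0.23² = 0.4096 + 0.0900 + 0.0729 + 0.0009 + 0.0784 + 0.6561 + 0.0529 = 1.3608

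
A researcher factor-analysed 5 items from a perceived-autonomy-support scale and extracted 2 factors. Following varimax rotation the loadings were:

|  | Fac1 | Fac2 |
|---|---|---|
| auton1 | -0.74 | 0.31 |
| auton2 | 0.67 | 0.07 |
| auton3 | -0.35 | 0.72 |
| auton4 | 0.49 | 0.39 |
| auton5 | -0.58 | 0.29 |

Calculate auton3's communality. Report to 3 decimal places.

0.641

h² = (-0.35)² + 0.72² = 0.1225 + 0.5184 = 0.6409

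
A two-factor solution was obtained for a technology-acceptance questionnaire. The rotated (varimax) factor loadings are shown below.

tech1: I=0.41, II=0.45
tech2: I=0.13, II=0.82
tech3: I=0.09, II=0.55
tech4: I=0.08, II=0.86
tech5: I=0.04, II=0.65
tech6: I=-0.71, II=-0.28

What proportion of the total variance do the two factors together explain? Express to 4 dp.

SS loadings by factor: 0.7052, 2.4179; total = 3.1231.
Total variance with 6 standardized items is 6, so the solution explains 3.1231/6 = 0.5205.

0.5205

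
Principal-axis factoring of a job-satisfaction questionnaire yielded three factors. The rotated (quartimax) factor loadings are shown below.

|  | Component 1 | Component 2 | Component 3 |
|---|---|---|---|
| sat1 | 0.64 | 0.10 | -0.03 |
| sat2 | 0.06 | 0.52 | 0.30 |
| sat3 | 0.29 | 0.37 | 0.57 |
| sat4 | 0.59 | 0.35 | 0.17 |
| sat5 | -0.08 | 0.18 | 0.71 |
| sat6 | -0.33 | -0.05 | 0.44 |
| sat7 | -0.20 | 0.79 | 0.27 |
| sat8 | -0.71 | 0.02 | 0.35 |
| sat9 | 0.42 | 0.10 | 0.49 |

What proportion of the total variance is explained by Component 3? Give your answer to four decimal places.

0.1753

SS loadings for Component 3 = (-0.03)² + 0.30² + 0.57² + 0.17² + 0.71² + 0.44² + 0.27² + 0.35² + 0.49² = 1.5779
Proportion of variance = 1.5779 / 9 = 0.1753.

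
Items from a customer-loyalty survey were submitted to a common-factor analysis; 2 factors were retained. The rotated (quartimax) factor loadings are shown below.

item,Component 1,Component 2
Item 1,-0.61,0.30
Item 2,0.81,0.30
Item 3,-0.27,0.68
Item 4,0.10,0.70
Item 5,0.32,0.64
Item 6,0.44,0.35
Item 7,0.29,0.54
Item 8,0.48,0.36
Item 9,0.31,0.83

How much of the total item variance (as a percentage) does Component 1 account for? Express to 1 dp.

SS loadings for Component 1 = (-0.61)² + 0.81² + (-0.27)² + 0.10² + 0.32² + 0.44² + 0.29² + 0.48² + 0.31² = 1.8177
With 9 standardized items, total variance = 9. Proportion = 1.8177/9 = 0.2020 → 20.20%.

20.2%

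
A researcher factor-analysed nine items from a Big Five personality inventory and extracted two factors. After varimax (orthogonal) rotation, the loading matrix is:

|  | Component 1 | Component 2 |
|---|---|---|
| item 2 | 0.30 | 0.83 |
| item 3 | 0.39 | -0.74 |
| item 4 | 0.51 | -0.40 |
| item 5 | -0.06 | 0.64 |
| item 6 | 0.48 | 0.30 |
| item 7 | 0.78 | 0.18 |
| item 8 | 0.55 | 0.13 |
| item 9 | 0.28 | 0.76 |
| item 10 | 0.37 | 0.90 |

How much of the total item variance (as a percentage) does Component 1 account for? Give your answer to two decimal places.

SS loadings for Component 1 = 0.30² + 0.39² + 0.51² + (-0.06)² + 0.48² + 0.78² + 0.55² + 0.28² + 0.37² = 1.8624
With 9 standardized items, total variance = 9. Proportion = 1.8624/9 = 0.2069 → 20.69%.

20.69%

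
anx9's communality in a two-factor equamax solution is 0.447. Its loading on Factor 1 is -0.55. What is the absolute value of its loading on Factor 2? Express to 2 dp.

Under orthogonal rotation h² = Σλ², so λ_Factor 2² = h² − (0.3025) = 0.447 − 0.3025 = 0.1445.
|λ| = √0.1445 = 0.3801.

0.38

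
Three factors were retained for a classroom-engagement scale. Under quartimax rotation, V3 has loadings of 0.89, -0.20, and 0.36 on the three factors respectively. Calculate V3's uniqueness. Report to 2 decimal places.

0.04

h² = 0.89² + (-0.20)² + 0.36² = 0.7921 + 0.0400 + 0.1296 = 0.9617
Uniqueness u² = 1 − h² = 1 − 0.9617 = 0.0383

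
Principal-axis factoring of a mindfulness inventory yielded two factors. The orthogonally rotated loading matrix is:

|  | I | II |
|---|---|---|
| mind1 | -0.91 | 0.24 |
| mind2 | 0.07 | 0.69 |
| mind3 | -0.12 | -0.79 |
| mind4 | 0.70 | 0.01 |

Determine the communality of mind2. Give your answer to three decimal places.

h² = 0.07² + 0.69² = 0.0049 + 0.4761 = 0.4810

0.481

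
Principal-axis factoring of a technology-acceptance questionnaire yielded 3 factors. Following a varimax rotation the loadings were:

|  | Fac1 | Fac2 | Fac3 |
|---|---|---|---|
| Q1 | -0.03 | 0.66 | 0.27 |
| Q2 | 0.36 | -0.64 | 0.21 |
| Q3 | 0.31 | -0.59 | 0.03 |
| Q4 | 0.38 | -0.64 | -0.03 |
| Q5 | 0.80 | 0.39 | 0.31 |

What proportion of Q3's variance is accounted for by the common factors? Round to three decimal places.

h² = 0.31² + (-0.59)² + 0.03² = 0.0961 + 0.3481 + 0.0009 = 0.4451

0.445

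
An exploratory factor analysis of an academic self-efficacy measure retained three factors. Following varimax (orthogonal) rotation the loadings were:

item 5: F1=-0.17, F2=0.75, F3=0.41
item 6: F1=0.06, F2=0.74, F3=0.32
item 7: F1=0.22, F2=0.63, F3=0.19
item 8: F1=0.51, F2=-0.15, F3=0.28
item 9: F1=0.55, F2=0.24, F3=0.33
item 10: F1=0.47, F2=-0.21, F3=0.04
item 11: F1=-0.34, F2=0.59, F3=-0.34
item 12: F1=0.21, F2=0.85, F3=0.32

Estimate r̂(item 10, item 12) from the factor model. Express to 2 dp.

-0.07

r̂ = Σ λ_i·λ_j across factors = (0.47)(0.21) + (-0.21)(0.85) + (0.04)(0.32)
  = +0.0987 -0.1785 +0.0128 = -0.0670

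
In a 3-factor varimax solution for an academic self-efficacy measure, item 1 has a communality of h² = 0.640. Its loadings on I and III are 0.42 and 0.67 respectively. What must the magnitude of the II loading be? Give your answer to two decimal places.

Under orthogonal rotation h² = Σλ², so λ_II² = h² − (0.6253) = 0.640 − 0.6253 = 0.0147.
|λ| = √0.0147 = 0.1212.

0.12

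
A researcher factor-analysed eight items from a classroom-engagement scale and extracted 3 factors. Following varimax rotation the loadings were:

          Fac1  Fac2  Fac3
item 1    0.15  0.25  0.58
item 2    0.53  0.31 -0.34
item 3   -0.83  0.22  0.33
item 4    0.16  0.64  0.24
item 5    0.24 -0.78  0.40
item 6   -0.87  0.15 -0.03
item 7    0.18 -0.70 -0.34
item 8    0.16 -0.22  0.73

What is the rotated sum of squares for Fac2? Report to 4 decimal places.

1.7859

SS loadings for Fac2 = 0.25² + 0.31² + 0.22² + 0.64² + (-0.78)² + 0.15² + (-0.70)² + (-0.22)² = 0.0625 + 0.0961 + 0.0484 + 0.4096 + 0.6084 + 0.0225 + 0.4900 + 0.0484 = 1.7859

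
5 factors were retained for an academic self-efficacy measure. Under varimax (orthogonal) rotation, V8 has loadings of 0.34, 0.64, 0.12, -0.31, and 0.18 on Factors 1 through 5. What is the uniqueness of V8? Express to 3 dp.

0.332

h² = 0.34² + 0.64² + 0.12² + (-0.31)² + 0.18² = 0.1156 + 0.4096 + 0.0144 + 0.0961 + 0.0324 = 0.6681
Uniqueness u² = 1 − h² = 1 − 0.6681 = 0.3319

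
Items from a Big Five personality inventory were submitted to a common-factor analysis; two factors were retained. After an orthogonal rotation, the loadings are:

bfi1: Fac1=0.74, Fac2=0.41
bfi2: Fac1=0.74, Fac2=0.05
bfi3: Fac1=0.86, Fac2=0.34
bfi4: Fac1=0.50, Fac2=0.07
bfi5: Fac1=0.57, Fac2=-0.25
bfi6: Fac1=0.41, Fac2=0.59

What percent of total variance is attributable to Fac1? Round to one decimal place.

43.0%

SS loadings for Fac1 = 0.74² + 0.74² + 0.86² + 0.50² + 0.57² + 0.41² = 2.5778
With 6 standardized items, total variance = 6. Proportion = 2.5778/6 = 0.4296 → 42.96%.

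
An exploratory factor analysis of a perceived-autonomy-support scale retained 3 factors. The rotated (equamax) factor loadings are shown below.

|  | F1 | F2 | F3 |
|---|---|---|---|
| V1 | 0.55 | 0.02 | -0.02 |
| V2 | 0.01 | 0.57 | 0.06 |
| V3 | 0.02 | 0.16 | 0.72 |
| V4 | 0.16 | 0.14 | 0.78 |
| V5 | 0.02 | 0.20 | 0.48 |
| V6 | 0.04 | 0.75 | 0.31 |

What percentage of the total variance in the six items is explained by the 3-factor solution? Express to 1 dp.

46.0%

SS loadings by factor: 0.3306, 0.9730, 1.4573; total = 2.7609.
Total variance with 6 standardized items is 6, so the solution explains 2.7609/6 = 0.4602 = 46.01%.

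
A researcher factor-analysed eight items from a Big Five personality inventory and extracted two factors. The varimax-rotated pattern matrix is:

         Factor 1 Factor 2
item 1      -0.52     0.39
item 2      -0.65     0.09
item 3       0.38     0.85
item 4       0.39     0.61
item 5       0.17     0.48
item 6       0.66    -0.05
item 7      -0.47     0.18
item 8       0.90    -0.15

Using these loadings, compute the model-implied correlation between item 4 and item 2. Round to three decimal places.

-0.199

r̂ = Σ λ_i·λ_j across factors = (0.39)(-0.65) + (0.61)(0.09)
  = -0.2535 +0.0549 = -0.1986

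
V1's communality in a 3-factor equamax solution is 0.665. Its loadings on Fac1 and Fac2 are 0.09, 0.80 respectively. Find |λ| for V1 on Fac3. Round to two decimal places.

Under orthogonal rotation h² = Σλ², so λ_Fac3² = h² − (0.6481) = 0.665 − 0.6481 = 0.0169.
|λ| = √0.0169 = 0.1300.

0.13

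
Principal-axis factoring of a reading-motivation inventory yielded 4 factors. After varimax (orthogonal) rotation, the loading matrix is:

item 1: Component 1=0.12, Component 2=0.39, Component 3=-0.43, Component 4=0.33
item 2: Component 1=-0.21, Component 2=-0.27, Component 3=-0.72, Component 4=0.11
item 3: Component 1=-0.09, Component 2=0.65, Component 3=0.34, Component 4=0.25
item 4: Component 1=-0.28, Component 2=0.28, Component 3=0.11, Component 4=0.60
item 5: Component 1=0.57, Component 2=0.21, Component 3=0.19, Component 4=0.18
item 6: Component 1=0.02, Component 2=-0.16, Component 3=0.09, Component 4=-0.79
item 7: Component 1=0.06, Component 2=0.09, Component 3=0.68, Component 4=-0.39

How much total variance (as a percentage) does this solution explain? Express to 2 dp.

Communalities: 0.4603, 0.6475, 0.6087, 0.5289, 0.4375, 0.6582, 0.6262; Σh² = 3.9673.
Total variance with 7 standardized items is 7, so the solution explains 3.9673/7 = 0.5668 = 56.68%.

56.68%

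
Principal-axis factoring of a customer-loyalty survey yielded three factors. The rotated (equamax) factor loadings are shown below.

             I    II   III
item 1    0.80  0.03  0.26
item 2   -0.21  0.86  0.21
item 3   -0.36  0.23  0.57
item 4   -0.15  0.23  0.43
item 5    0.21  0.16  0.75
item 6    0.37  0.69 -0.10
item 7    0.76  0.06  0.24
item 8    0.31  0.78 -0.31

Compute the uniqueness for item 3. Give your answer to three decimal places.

h² = (-0.36)² + 0.23² + 0.57² = 0.1296 + 0.0529 + 0.3249 = 0.5074
Uniqueness u² = 1 − h² = 1 − 0.5074 = 0.4926

0.493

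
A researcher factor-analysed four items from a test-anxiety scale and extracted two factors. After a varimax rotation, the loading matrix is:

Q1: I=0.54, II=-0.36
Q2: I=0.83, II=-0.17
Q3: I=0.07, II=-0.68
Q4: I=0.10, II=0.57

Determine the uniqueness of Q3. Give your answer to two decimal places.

h² = 0.07² + (-0.68)² = 0.0049 + 0.4624 = 0.4673
Uniqueness u² = 1 − h² = 1 − 0.4673 = 0.5327

0.53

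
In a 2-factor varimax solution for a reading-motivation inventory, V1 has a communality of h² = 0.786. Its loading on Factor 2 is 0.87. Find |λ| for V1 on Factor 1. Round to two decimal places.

0.17

Under orthogonal rotation h² = Σλ², so λ_Factor 1² = h² − (0.7569) = 0.786 − 0.7569 = 0.0291.
|λ| = √0.0291 = 0.1706.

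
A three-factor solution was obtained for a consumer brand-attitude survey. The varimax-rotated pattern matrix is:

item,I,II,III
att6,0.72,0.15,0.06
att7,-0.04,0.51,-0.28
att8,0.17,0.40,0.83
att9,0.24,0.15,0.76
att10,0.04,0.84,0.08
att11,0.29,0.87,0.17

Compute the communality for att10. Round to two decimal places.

0.71

h² = 0.04² + 0.84² + 0.08² = 0.0016 + 0.7056 + 0.0064 = 0.7136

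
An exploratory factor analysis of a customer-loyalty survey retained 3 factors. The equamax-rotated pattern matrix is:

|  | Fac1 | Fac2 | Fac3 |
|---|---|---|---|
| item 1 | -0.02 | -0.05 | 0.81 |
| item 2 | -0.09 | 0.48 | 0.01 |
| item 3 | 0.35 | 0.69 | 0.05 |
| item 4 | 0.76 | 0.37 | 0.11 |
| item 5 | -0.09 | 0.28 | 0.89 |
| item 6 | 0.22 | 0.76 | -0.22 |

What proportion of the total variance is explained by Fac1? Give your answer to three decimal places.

0.128

SS loadings for Fac1 = (-0.02)² + (-0.09)² + 0.35² + 0.76² + (-0.09)² + 0.22² = 0.7651
Proportion of variance = 0.7651 / 6 = 0.1275.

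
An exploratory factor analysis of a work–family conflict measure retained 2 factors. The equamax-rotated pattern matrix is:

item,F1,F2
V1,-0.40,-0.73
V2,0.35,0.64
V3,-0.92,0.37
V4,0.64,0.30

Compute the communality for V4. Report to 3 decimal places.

0.500

h² = 0.64² + 0.30² = 0.4096 + 0.0900 = 0.4996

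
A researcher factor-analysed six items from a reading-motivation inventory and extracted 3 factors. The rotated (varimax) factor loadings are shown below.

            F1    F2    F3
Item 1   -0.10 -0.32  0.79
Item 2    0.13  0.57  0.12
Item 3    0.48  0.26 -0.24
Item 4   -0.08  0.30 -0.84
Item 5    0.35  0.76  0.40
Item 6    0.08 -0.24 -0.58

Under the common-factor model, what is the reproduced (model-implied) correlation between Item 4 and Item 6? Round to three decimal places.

0.409

r̂ = Σ λ_i·λ_j across factors = (-0.08)(0.08) + (0.30)(-0.24) + (-0.84)(-0.58)
  = -0.0064 -0.0720 +0.4872 = 0.4088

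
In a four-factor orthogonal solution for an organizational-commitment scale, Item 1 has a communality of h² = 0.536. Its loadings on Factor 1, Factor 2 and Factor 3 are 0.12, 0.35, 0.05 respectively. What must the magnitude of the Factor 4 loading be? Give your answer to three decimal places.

Under orthogonal rotation h² = Σλ², so λ_Factor 4² = h² − (0.1394) = 0.536 − 0.1394 = 0.3966.
|λ| = √0.3966 = 0.6298.

0.630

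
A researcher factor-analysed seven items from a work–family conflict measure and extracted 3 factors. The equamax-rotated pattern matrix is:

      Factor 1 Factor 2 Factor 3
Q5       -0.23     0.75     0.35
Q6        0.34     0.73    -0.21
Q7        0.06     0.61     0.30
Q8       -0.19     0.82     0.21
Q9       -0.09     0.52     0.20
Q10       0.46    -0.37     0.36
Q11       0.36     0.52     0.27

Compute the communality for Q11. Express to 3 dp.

0.473

h² = 0.36² + 0.52² + 0.27² = 0.1296 + 0.2704 + 0.0729 = 0.4729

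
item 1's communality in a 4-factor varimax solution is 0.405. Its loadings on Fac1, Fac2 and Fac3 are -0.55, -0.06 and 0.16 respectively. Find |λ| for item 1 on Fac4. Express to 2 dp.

Under orthogonal rotation h² = Σλ², so λ_Fac4² = h² − (0.3317) = 0.405 − 0.3317 = 0.0733.
|λ| = √0.0733 = 0.2707.

0.27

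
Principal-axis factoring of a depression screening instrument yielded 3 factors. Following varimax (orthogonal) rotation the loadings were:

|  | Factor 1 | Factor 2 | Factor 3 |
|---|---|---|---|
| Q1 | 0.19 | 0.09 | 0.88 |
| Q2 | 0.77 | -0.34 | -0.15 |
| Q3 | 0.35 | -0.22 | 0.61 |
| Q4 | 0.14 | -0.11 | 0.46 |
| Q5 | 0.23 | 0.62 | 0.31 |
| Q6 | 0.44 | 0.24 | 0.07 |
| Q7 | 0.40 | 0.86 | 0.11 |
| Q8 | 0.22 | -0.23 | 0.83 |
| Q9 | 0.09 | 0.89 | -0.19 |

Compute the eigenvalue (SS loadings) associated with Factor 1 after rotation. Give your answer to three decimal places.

1.234

SS loadings for Factor 1 = 0.19² + 0.77² + 0.35² + 0.14² + 0.23² + 0.44² + 0.40² + 0.22² + 0.09² = 0.0361 + 0.5929 + 0.1225 + 0.0196 + 0.0529 + 0.1936 + 0.1600 + 0.0484 + 0.0081 = 1.2341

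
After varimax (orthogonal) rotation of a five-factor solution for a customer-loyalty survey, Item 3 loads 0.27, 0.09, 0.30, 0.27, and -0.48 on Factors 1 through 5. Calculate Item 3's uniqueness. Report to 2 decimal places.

0.53

h² = 0.27² + 0.09² + 0.30² + 0.27² + (-0.48)² = 0.0729 + 0.0081 + 0.0900 + 0.0729 + 0.2304 = 0.4743
Uniqueness u² = 1 − h² = 1 − 0.4743 = 0.5257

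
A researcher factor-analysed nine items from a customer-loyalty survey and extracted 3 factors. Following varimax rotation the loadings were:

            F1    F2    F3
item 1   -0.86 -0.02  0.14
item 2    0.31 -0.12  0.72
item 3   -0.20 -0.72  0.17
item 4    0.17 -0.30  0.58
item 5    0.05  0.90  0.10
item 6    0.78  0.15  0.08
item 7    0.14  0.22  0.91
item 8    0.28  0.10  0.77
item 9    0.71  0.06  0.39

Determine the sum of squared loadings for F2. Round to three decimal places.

SS loadings for F2 = (-0.02)² + (-0.12)² + (-0.72)² + (-0.30)² + 0.90² + 0.15² + 0.22² + 0.10² + 0.06² = 0.0004 + 0.0144 + 0.5184 + 0.0900 + 0.8100 + 0.0225 + 0.0484 + 0.0100 + 0.0036 = 1.5177

1.518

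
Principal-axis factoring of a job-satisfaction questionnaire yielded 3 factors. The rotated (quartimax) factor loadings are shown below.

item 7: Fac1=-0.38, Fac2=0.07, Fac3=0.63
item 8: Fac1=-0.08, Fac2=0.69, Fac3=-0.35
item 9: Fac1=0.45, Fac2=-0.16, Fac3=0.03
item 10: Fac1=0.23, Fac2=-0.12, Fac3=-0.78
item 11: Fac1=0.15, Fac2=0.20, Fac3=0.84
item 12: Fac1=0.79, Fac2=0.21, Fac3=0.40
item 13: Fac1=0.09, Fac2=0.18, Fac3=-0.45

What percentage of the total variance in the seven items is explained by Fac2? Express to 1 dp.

SS loadings for Fac2 = 0.07² + 0.69² + (-0.16)² + (-0.12)² + 0.20² + 0.21² + 0.18² = 0.6375
With 7 standardized items, total variance = 7. Proportion = 0.6375/7 = 0.0911 → 9.11%.

9.1%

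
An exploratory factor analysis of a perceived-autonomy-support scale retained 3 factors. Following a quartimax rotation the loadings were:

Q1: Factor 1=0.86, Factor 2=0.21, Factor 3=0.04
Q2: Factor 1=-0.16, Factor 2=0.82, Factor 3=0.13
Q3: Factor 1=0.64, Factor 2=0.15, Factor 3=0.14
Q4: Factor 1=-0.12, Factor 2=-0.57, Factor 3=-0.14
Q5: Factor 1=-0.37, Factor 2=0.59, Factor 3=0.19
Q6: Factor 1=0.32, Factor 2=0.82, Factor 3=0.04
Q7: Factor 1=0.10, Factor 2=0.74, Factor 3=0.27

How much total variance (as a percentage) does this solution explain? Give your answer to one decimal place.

60.6%

Communalities: 0.7853, 0.7149, 0.4517, 0.3589, 0.5211, 0.7764, 0.6305; Σh² = 4.2388.
Total variance with 7 standardized items is 7, so the solution explains 4.2388/7 = 0.6055 = 60.55%.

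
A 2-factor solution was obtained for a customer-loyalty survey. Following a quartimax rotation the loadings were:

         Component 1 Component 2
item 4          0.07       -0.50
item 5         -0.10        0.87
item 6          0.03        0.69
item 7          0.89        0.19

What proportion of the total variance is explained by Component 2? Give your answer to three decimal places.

SS loadings for Component 2 = (-0.50)² + 0.87² + 0.69² + 0.19² = 1.5191
Proportion of variance = 1.5191 / 4 = 0.3798.

0.380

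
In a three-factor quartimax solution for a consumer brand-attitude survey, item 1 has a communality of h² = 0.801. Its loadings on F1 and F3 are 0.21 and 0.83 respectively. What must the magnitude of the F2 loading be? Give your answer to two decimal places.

Under orthogonal rotation h² = Σλ², so λ_F2² = h² − (0.7330) = 0.801 − 0.7330 = 0.0680.
|λ| = √0.0680 = 0.2608.

0.26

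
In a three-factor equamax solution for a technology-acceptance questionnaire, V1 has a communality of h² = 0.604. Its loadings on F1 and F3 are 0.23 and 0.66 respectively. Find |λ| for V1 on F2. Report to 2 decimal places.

Under orthogonal rotation h² = Σλ², so λ_F2² = h² − (0.4885) = 0.604 − 0.4885 = 0.1155.
|λ| = √0.1155 = 0.3399.

0.34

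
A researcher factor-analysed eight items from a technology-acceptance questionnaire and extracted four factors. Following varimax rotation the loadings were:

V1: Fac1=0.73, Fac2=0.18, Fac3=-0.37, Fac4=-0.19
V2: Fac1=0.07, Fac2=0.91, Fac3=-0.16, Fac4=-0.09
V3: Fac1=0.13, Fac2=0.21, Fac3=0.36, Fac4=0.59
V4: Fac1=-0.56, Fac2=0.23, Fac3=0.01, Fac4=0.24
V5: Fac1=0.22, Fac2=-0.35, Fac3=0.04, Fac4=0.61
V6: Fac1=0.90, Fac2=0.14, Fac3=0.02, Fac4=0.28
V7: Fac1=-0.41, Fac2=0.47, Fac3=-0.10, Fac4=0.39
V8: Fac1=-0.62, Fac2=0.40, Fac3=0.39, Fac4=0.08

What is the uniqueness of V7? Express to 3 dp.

h² = (-0.41)² + 0.47² + (-0.10)² + 0.39² = 0.1681 + 0.2209 + 0.0100 + 0.1521 = 0.5511
Uniqueness u² = 1 − h² = 1 − 0.5511 = 0.4489

0.449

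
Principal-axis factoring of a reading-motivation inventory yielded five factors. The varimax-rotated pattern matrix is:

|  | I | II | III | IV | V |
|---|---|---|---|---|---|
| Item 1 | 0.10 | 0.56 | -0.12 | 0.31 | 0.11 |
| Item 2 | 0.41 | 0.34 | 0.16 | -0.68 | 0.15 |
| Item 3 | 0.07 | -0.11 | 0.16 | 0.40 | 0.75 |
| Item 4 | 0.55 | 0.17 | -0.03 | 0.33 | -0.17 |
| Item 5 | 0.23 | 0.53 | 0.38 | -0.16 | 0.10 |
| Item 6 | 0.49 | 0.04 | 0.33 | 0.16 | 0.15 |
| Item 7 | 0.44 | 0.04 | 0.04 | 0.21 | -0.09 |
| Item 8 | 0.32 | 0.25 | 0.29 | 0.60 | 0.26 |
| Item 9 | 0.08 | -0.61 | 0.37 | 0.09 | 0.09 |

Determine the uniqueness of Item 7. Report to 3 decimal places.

0.751

h² = 0.44² + 0.04² + 0.04² + 0.21² + (-0.09)² = 0.1936 + 0.0016 + 0.0016 + 0.0441 + 0.0081 = 0.2490
Uniqueness u² = 1 − h² = 1 − 0.2490 = 0.7510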